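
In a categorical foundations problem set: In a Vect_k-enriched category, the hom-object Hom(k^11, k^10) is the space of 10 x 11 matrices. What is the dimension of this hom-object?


In Vect-enriched categories, Hom(k^n, k^m) is the space of m x n matrices.
dim(Hom(k^11, k^10)) = 10 * 11 = 110

110


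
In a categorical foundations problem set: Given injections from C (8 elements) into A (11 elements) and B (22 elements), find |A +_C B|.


The pushout A +_C B identifies the images of C in A and B.
|A +_C B| = |A| + |B| - |C| (for injections).
= 11 + 22 - 8 = 25

25


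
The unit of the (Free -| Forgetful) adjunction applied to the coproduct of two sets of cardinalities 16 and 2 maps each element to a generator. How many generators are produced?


The unit eta_X: X -> U(F(X)) of the Free-Forgetful adjunction
maps each element of X to a generator of F(X). For X = S + T (disjoint
union in Set), |S + T| = |S| + |T|.
Total mappings = 16 + 2 = 18.

18


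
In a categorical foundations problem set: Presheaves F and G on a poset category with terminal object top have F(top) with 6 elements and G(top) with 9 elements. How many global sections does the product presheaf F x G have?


Global sections of a presheaf on a poset with terminal top satisfy
Gamma(H) ~ H(top). Presheaves admit pointwise products, so
(F x G)(top) = F(top) x G(top) (Cartesian product).
|Gamma(F x G)| = |F(top)| * |G(top)| = 6 * 9 = 54.

54


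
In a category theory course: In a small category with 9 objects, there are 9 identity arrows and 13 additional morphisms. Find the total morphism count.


Each object has an identity morphism, giving 9 identities.
Adding the 13 non-identity morphisms:
Total = 9 + 13 = 22

22


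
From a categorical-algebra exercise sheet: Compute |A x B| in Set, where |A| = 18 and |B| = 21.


In Set, the product A x B is the Cartesian product.
By the universal property, |A x B| = |A| * |B|.
|A x B| = 18 * 21 = 378

378


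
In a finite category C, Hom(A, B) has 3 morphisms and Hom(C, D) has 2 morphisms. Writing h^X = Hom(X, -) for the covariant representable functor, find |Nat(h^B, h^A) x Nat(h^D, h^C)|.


By the Yoneda lemma, Nat(h^B, h^A) is isomorphic to Hom(A, B),
so |Nat(h^B, h^A)| = |Hom(A, B)| and |Nat(h^D, h^C)| = |Hom(C, D)|.
|Hom(A, B)| = 3, |Hom(C, D)| = 2.
|Nat(h^B, h^A) x Nat(h^D, h^C)| = 3 * 2 = 6

6


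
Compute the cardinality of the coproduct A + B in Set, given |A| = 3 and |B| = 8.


In Set, the coproduct A + B is the disjoint union.
|A + B| = |A| + |B| = 3 + 8 = 11

11


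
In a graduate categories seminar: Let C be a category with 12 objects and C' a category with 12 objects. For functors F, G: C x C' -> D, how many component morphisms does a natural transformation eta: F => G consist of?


A natural transformation eta: F => G assigns one component morphism per
object of the domain category.
The domain is the product category C x C', so
|Ob(C x C')| = |Ob(C)| * |Ob(C')| = 12 * 12 = 144.
Therefore eta has 144 component morphisms.

144


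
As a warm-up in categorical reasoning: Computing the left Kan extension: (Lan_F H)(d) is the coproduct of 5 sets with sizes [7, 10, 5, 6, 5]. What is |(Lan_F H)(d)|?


Pointwise, the left Kan extension (Lan_F H)(d) is the colimit, indexed
by the comma category (F downarrow d), of H composed with the
projection (F downarrow d) -> C. Here that colimit is given
as a coproduct (disjoint union) of sets, so its cardinality is the
sum of the sizes of the summands.
Coproduct of sets with sizes: 7 + 10 + 5 + 6 + 5
= 33

33


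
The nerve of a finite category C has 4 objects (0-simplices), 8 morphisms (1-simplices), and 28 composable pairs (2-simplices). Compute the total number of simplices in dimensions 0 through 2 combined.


The 2-skeleton of the nerve N(C) consists of simplices in dimensions 0, 1, 2:
  |N(C)_0| = 4 (objects)
  |N(C)_1| = 8 (morphisms)
  |N(C)_2| = 28 (composable pairs)
Total = 4 + 8 + 28 = 40

40


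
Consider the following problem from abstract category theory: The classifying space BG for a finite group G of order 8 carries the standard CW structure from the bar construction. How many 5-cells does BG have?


In the bar-construction CW model of BG, the n-cells are indexed by
n-tuples [g_1|...|g_n] of non-identity elements of G (degenerate
simplices with some g_i = e do not contribute cells), so there are
(|G| - 1)^n n-cells.
For dim = 5 with |G| = 8:
cells = (8 - 1)^5 = 7^5 = 16807

16807


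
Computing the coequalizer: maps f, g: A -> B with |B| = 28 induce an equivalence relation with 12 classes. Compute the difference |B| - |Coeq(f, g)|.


The coequalizer Coeq(f, g) = B / ~ has one element per equivalence class.
|B| = 28, |Coeq(f, g)| = 12.
|B| - |Coeq(f, g)| = 28 - 12 = 16.

16


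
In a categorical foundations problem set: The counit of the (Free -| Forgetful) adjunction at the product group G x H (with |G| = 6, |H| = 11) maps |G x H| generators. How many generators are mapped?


The counit epsilon_K: F(U(K)) -> K of the Free-Forgetful adjunction
maps |K| generators of F(U(K)) into K. For K = G x H (the product group),
|G x H| = |G| * |H|.
Total generators mapped = 6 * 11 = 66.

66


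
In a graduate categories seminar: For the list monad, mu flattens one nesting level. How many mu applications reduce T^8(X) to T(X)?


Each application of mu: T^2 -> T removes one layer of nesting.
Starting at depth 8 (i.e., T^8(X)), we need to reach T(X).
Number of mu applications = 8 - 1 = 7

7


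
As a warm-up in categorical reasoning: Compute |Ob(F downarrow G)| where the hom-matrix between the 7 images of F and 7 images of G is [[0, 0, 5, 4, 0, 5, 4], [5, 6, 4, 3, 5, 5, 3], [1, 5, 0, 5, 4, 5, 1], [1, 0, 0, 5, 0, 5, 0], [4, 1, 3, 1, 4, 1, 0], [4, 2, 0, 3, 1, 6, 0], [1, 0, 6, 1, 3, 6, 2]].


Objects of (F downarrow G) are triples (a, b, h: F(a)->G(b)).
The count equals the sum of all entries in the hom-matrix.
sum(row 0) = 18
sum(row 1) = 31
sum(row 2) = 21
sum(row 3) = 11
sum(row 4) = 14
sum(row 5) = 16
sum(row 6) = 19
Grand total = 130

130


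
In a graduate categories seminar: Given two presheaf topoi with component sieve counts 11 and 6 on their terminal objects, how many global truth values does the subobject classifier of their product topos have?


In a product of presheaf topoi E_1 x E_2, the subobject classifier
is Omega = Omega_1 x Omega_2 (componentwise), so
|Omega(top)| = |Omega_1(top_1)| * |Omega_2(top_2)|.
= 11 * 6 = 66.

66


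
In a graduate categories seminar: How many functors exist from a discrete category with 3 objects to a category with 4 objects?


A functor from a discrete category C to D is determined by
where each object maps. Each of the 3 objects of C can map
to any of the 4 objects of D independently.
Number of functors = 4^3 = 64

64


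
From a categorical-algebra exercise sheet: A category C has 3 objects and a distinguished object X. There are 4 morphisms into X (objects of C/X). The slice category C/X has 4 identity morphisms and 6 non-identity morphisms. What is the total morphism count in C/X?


In the slice category C/X, objects are morphisms to X.
Identity morphisms: 4 (one per object of C/X).
Non-identity morphisms: 6.
Total = 4 + 6 = 10

10


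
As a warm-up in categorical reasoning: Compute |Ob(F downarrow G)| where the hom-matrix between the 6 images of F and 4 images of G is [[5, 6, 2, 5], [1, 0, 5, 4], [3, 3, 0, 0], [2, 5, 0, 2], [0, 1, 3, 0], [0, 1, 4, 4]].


Objects of (F downarrow G) are triples (a, b, h: F(a)->G(b)).
The count equals the sum of all entries in the hom-matrix.
sum(row 0) = 18
sum(row 1) = 10
sum(row 2) = 6
sum(row 3) = 9
sum(row 4) = 4
sum(row 5) = 9
Grand total = 56

56


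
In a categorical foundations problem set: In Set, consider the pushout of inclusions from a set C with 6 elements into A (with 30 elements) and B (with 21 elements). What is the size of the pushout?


The pushout A +_C B identifies the images of C in A and B.
|A +_C B| = |A| + |B| - |C| (for injections).
= 30 + 21 - 6 = 45

45


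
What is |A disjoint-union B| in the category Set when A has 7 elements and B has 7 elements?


In Set, the coproduct A + B is the disjoint union.
|A + B| = |A| + |B| = 7 + 7 = 14

14


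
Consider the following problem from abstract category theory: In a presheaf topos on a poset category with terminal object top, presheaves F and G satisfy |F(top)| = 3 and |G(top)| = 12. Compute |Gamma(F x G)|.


Global sections of a presheaf on a poset with terminal top satisfy
Gamma(H) ~ H(top). Presheaves admit pointwise products, so
(F x G)(top) = F(top) x G(top) (Cartesian product).
|Gamma(F x G)| = |F(top)| * |G(top)| = 3 * 12 = 36.

36


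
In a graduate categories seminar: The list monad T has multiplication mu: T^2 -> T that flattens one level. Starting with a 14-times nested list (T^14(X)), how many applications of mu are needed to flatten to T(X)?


Each application of mu: T^2 -> T removes one layer of nesting.
Starting at depth 14 (i.e., T^14(X)), we need to reach T(X).
Number of mu applications = 14 - 1 = 13

13


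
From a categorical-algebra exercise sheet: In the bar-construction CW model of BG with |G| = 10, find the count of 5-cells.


In the bar-construction CW model of BG, the n-cells are indexed by
n-tuples [g_1|...|g_n] of non-identity elements of G (degenerate
simplices with some g_i = e do not contribute cells), so there are
(|G| - 1)^n n-cells.
For dim = 5 with |G| = 10:
cells = (10 - 1)^5 = 9^5 = 59049

59049


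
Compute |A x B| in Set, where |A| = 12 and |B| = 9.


In Set, the product A x B is the Cartesian product.
By the universal property, |A x B| = |A| * |B|.
|A x B| = 12 * 9 = 108

108


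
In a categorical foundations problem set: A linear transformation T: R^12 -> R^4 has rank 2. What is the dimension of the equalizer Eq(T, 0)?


The equalizer of f and the zero map is ker(f).
By the rank-nullity theorem: dim(ker(f)) = dim(domain) - rank(f).
dim(ker(f)) = 12 - 2 = 10

10


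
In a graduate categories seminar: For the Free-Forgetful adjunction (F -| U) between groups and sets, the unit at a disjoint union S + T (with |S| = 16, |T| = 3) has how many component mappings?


The unit eta_X: X -> U(F(X)) of the Free-Forgetful adjunction
maps each element of X to a generator of F(X). For X = S + T (disjoint
union in Set), |S + T| = |S| + |T|.
Total mappings = 16 + 3 = 19.

19


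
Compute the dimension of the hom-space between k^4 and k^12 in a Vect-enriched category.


In Vect-enriched categories, Hom(k^n, k^m) is the space of m x n matrices.
dim(Hom(k^4, k^12)) = 12 * 4 = 48

48


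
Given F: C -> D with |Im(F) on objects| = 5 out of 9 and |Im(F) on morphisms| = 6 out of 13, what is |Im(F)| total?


The image of F consists of distinct objects and distinct morphisms.
|Im(F)| on objects = 5
|Im(F)| on morphisms = 6
Total image cardinality = 5 + 6 = 11

11


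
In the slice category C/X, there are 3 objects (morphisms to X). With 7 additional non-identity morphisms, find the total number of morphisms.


In the slice category C/X, objects are morphisms to X.
Identity morphisms: 3 (one per object of C/X).
Non-identity morphisms: 7.
Total = 3 + 7 = 10

10


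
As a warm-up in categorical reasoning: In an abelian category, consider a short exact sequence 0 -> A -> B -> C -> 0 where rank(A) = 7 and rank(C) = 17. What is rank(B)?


For a short exact sequence 0 -> A -> B -> C -> 0,
rank is additive: rank(B) = rank(A) + rank(C).
rank(B) = 7 + 17 = 24

24


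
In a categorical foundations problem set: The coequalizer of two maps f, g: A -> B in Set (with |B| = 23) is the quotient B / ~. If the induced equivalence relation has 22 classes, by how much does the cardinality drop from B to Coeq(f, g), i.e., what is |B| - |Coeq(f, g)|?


The coequalizer Coeq(f, g) = B / ~ has one element per equivalence class.
|B| = 23, |Coeq(f, g)| = 22.
|B| - |Coeq(f, g)| = 23 - 22 = 1.

1


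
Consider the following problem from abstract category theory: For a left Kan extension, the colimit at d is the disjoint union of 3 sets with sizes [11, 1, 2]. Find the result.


Pointwise, the left Kan extension (Lan_F H)(d) is the colimit, indexed
by the comma category (F downarrow d), of H composed with the
projection (F downarrow d) -> C. Here that colimit is given
as a coproduct (disjoint union) of sets, so its cardinality is the
sum of the sizes of the summands.
Coproduct of sets with sizes: 11 + 1 + 2
= 14

14


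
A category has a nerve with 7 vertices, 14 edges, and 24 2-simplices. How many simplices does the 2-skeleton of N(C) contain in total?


The 2-skeleton of the nerve N(C) consists of simplices in dimensions 0, 1, 2:
  |N(C)_0| = 7 (objects)
  |N(C)_1| = 14 (morphisms)
  |N(C)_2| = 24 (composable pairs)
Total = 7 + 14 + 24 = 45

45


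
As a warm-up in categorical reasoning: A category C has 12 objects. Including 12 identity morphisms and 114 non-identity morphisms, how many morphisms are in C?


Each object has an identity morphism, giving 12 identities.
Adding the 114 non-identity morphisms:
Total = 12 + 114 = 126

126


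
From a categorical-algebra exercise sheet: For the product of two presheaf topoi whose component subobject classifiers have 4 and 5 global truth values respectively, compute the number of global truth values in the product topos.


In a product of presheaf topoi E_1 x E_2, the subobject classifier
is Omega = Omega_1 x Omega_2 (componentwise), so
|Omega(top)| = |Omega_1(top_1)| * |Omega_2(top_2)|.
= 4 * 5 = 20.

20


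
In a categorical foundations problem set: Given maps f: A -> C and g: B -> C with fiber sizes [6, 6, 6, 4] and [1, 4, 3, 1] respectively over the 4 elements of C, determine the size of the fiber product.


The pullback A x_C B consists of pairs (a, b) with f(a) = g(b).
For each element c in C, the fiber product has |f^-1(c)| * |g^-1(c)| elements.
Summing over C: 6 * 1 + 6 * 4 + 6 * 3 + 4 * 1
= 6 + 24 + 18 + 4 = 52

52


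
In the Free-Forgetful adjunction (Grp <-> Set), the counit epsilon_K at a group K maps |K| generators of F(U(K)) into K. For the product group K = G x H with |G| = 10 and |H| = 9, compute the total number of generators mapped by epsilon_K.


The counit epsilon_K: F(U(K)) -> K of the Free-Forgetful adjunction
maps |K| generators of F(U(K)) into K. For K = G x H (the product group),
|G x H| = |G| * |H|.
Total generators mapped = 10 * 9 = 90.

90


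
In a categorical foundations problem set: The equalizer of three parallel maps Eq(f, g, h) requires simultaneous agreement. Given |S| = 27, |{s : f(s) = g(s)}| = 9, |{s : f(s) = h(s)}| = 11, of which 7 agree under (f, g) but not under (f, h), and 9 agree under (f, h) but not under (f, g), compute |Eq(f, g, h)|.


Eq(f, g, h) is the triple-agreement set: points in S where all three
maps take the same value. Using inclusion-exclusion on the pairwise data:
Pair (f, g) agrees on 9 points; pair (f, h) on 11 points.
Points agreeing under (f, g) but not (f, h) = 7; under (f, h) but not (f, g) = 9.
Triple-agreement = agreement-in-(f, g) minus points that agree under (f, g) but not (f, h):
|Eq(f, g, h)| = 9 - 7 = 2
(cross-check via (f, h): 11 - 9 = 2.)

2


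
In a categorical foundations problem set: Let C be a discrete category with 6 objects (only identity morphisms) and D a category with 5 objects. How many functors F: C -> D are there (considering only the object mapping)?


A functor from a discrete category C to D is determined by
where each object maps. Each of the 6 objects of C can map
to any of the 5 objects of D independently.
Number of functors = 5^6 = 15625

15625


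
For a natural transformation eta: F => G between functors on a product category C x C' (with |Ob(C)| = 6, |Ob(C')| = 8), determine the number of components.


A natural transformation eta: F => G assigns one component morphism per
object of the domain category.
The domain is the product category C x C', so
|Ob(C x C')| = |Ob(C)| * |Ob(C')| = 6 * 8 = 48.
Therefore eta has 48 component morphisms.

48


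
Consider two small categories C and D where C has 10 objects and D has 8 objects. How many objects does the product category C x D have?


The product category C x D has objects that are pairs (c, d).
Number of pairs = |Ob(C)| * |Ob(D)| = 10 * 8 = 80

80


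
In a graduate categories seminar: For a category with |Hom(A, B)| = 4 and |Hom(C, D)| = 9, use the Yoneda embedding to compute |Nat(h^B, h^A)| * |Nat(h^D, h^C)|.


By the Yoneda lemma, Nat(h^B, h^A) is isomorphic to Hom(A, B),
so |Nat(h^B, h^A)| = |Hom(A, B)| and |Nat(h^D, h^C)| = |Hom(C, D)|.
|Hom(A, B)| = 4, |Hom(C, D)| = 9.
|Nat(h^B, h^A) x Nat(h^D, h^C)| = 4 * 9 = 36

36


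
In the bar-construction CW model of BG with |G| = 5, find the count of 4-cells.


In the bar-construction CW model of BG, the n-cells are indexed by
n-tuples [g_1|...|g_n] of non-identity elements of G (degenerate
simplices with some g_i = e do not contribute cells), so there are
(|G| - 1)^n n-cells.
For dim = 4 with |G| = 5:
cells = (5 - 1)^4 = 4^4 = 256

256


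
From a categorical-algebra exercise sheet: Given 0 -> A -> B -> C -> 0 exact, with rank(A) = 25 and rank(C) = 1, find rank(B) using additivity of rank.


For a short exact sequence 0 -> A -> B -> C -> 0,
rank is additive: rank(B) = rank(A) + rank(C).
rank(B) = 25 + 1 = 26

26


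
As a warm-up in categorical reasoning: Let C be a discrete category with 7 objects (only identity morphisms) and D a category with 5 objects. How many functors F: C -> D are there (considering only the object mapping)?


A functor from a discrete category C to D is determined by
where each object maps. Each of the 7 objects of C can map
to any of the 5 objects of D independently.
Number of functors = 5^7 = 78125

78125


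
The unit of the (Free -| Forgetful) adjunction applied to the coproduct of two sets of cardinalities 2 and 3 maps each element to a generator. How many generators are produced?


The unit eta_X: X -> U(F(X)) of the Free-Forgetful adjunction
maps each element of X to a generator of F(X). For X = S + T (disjoint
union in Set), |S + T| = |S| + |T|.
Total mappings = 2 + 3 = 5.

5


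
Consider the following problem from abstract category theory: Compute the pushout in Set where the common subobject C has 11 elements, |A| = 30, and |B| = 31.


The pushout A +_C B identifies the images of C in A and B.
|A +_C B| = |A| + |B| - |C| (for injections).
= 30 + 31 - 11 = 50

50


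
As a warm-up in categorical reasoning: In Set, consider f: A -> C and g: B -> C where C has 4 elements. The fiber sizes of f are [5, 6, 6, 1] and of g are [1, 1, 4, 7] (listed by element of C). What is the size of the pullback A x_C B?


The pullback A x_C B consists of pairs (a, b) with f(a) = g(b).
For each element c in C, the fiber product has |f^-1(c)| * |g^-1(c)| elements.
Summing over C: 5 * 1 + 6 * 1 + 6 * 4 + 1 * 7
= 5 + 6 + 24 + 7 = 42

42


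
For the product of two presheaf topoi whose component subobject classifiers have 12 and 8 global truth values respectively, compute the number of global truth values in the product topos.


In a product of presheaf topoi E_1 x E_2, the subobject classifier
is Omega = Omega_1 x Omega_2 (componentwise), so
|Omega(top)| = |Omega_1(top_1)| * |Omega_2(top_2)|.
= 12 * 8 = 96.

96


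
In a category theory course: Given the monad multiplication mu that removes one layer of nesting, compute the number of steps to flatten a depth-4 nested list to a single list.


Each application of mu: T^2 -> T removes one layer of nesting.
Starting at depth 4 (i.e., T^4(X)), we need to reach T(X).
Number of mu applications = 4 - 1 = 3

3


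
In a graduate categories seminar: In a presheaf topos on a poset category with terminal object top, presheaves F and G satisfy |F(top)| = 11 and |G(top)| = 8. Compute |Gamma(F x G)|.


Global sections of a presheaf on a poset with terminal top satisfy
Gamma(H) ~ H(top). Presheaves admit pointwise products, so
(F x G)(top) = F(top) x G(top) (Cartesian product).
|Gamma(F x G)| = |F(top)| * |G(top)| = 11 * 8 = 88.

88


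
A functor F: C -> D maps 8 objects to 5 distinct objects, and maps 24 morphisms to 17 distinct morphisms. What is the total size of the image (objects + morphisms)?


The image of F consists of distinct objects and distinct morphisms.
|Im(F)| on objects = 5
|Im(F)| on morphisms = 17
Total image cardinality = 5 + 17 = 22

22


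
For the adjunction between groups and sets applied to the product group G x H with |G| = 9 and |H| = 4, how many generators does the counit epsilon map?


The counit epsilon_K: F(U(K)) -> K of the Free-Forgetful adjunction
maps |K| generators of F(U(K)) into K. For K = G x H (the product group),
|G x H| = |G| * |H|.
Total generators mapped = 9 * 4 = 36.

36


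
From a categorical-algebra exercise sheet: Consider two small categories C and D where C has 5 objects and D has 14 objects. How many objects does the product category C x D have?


The product category C x D has objects that are pairs (c, d).
Number of pairs = |Ob(C)| * |Ob(D)| = 5 * 14 = 70

70


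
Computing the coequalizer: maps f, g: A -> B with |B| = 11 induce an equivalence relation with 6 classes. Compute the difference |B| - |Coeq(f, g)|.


The coequalizer Coeq(f, g) = B / ~ has one element per equivalence class.
|B| = 11, |Coeq(f, g)| = 6.
|B| - |Coeq(f, g)| = 11 - 6 = 5.

5


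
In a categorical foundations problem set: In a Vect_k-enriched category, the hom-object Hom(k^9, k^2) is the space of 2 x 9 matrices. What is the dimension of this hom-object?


In Vect-enriched categories, Hom(k^n, k^m) is the space of m x n matrices.
dim(Hom(k^9, k^2)) = 2 * 9 = 18

18


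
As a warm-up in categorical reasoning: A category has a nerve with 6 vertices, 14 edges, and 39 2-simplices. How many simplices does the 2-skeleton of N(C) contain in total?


The 2-skeleton of the nerve N(C) consists of simplices in dimensions 0, 1, 2:
  |N(C)_0| = 6 (objects)
  |N(C)_1| = 14 (morphisms)
  |N(C)_2| = 39 (composable pairs)
Total = 6 + 14 + 39 = 59

59


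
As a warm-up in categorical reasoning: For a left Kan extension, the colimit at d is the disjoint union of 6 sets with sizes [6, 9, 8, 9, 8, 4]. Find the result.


Pointwise, the left Kan extension (Lan_F H)(d) is the colimit, indexed
by the comma category (F downarrow d), of H composed with the
projection (F downarrow d) -> C. Here that colimit is given
as a coproduct (disjoint union) of sets, so its cardinality is the
sum of the sizes of the summands.
Coproduct of sets with sizes: 6 + 9 + 8 + 9 + 8 + 4
= 44

44


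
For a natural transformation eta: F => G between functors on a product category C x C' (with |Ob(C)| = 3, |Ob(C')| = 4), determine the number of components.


A natural transformation eta: F => G assigns one component morphism per
object of the domain category.
The domain is the product category C x C', so
|Ob(C x C')| = |Ob(C)| * |Ob(C')| = 3 * 4 = 12.
Therefore eta has 12 component morphisms.

12


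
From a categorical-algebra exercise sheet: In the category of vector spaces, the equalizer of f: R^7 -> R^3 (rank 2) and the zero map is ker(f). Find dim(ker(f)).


The equalizer of f and the zero map is ker(f).
By the rank-nullity theorem: dim(ker(f)) = dim(domain) - rank(f).
dim(ker(f)) = 7 - 2 = 5

5


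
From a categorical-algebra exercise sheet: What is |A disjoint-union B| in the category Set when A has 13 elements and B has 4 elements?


In Set, the coproduct A + B is the disjoint union.
|A + B| = |A| + |B| = 13 + 4 = 17

17


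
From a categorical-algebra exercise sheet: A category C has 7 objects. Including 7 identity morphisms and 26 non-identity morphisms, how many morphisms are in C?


Each object has an identity morphism, giving 7 identities.
Adding the 26 non-identity morphisms:
Total = 7 + 26 = 33

33


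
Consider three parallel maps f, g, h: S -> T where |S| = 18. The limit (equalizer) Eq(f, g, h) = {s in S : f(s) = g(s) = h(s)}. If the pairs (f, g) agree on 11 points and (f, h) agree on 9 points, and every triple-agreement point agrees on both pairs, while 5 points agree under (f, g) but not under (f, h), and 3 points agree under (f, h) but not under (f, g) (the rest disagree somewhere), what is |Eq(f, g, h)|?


Eq(f, g, h) is the triple-agreement set: points in S where all three
maps take the same value. Using inclusion-exclusion on the pairwise data:
Pair (f, g) agrees on 11 points; pair (f, h) on 9 points.
Points agreeing under (f, g) but not (f, h) = 5; under (f, h) but not (f, g) = 3.
Triple-agreement = agreement-in-(f, g) minus points that agree under (f, g) but not (f, h):
|Eq(f, g, h)| = 11 - 5 = 6
(cross-check via (f, h): 9 - 3 = 6.)

6


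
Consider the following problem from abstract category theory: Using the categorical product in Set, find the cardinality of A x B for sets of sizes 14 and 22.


In Set, the product A x B is the Cartesian product.
By the universal property, |A x B| = |A| * |B|.
|A x B| = 14 * 22 = 308

308


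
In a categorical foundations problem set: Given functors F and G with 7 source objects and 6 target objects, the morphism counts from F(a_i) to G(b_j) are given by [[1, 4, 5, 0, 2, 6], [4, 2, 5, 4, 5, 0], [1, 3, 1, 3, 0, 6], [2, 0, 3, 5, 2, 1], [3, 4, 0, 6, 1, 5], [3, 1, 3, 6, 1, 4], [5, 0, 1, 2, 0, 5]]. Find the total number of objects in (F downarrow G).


Objects of (F downarrow G) are triples (a, b, h: F(a)->G(b)).
The count equals the sum of all entries in the hom-matrix.
sum(row 0) = 18
sum(row 1) = 20
sum(row 2) = 14
sum(row 3) = 13
sum(row 4) = 19
sum(row 5) = 18
sum(row 6) = 13
Grand total = 115

115


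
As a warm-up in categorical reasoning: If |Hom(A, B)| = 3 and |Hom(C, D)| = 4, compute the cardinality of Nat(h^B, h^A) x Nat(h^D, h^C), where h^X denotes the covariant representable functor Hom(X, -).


By the Yoneda lemma, Nat(h^B, h^A) is isomorphic to Hom(A, B),
so |Nat(h^B, h^A)| = |Hom(A, B)| and |Nat(h^D, h^C)| = |Hom(C, D)|.
|Hom(A, B)| = 3, |Hom(C, D)| = 4.
|Nat(h^B, h^A) x Nat(h^D, h^C)| = 3 * 4 = 12

12


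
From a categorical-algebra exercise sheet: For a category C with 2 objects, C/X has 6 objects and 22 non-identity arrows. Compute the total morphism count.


In the slice category C/X, objects are morphisms to X.
Identity morphisms: 6 (one per object of C/X).
Non-identity morphisms: 22.
Total = 6 + 22 = 28

28


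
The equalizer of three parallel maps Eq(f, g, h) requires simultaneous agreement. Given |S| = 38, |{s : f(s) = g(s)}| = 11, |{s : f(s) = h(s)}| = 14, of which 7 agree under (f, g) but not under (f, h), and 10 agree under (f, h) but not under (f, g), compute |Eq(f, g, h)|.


Eq(f, g, h) is the triple-agreement set: points in S where all three
maps take the same value. Using inclusion-exclusion on the pairwise data:
Pair (f, g) agrees on 11 points; pair (f, h) on 14 points.
Points agreeing under (f, g) but not (f, h) = 7; under (f, h) but not (f, g) = 10.
Triple-agreement = agreement-in-(f, g) minus points that agree under (f, g) but not (f, h):
|Eq(f, g, h)| = 11 - 7 = 4
(cross-check via (f, h): 14 - 10 = 4.)

4


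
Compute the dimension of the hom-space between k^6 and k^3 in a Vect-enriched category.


In Vect-enriched categories, Hom(k^n, k^m) is the space of m x n matrices.
dim(Hom(k^6, k^3)) = 3 * 6 = 18

18


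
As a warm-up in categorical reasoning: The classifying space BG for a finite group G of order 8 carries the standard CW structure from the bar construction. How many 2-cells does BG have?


In the bar-construction CW model of BG, the n-cells are indexed by
n-tuples [g_1|...|g_n] of non-identity elements of G (degenerate
simplices with some g_i = e do not contribute cells), so there are
(|G| - 1)^n n-cells.
For dim = 2 with |G| = 8:
cells = (8 - 1)^2 = 7^2 = 49

49


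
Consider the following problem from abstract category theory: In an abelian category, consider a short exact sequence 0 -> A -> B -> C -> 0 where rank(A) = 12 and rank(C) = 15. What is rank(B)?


For a short exact sequence 0 -> A -> B -> C -> 0,
rank is additive: rank(B) = rank(A) + rank(C).
rank(B) = 12 + 15 = 27

27


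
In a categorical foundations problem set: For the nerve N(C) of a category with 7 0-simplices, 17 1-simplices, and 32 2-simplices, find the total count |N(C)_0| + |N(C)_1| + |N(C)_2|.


The 2-skeleton of the nerve N(C) consists of simplices in dimensions 0, 1, 2:
  |N(C)_0| = 7 (objects)
  |N(C)_1| = 17 (morphisms)
  |N(C)_2| = 32 (composable pairs)
Total = 7 + 17 + 32 = 56

56


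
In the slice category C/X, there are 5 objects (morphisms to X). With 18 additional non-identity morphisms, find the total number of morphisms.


In the slice category C/X, objects are morphisms to X.
Identity morphisms: 5 (one per object of C/X).
Non-identity morphisms: 18.
Total = 5 + 18 = 23

23


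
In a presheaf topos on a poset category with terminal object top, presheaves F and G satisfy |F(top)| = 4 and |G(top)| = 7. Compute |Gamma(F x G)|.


Global sections of a presheaf on a poset with terminal top satisfy
Gamma(H) ~ H(top). Presheaves admit pointwise products, so
(F x G)(top) = F(top) x G(top) (Cartesian product).
|Gamma(F x G)| = |F(top)| * |G(top)| = 4 * 7 = 28.

28


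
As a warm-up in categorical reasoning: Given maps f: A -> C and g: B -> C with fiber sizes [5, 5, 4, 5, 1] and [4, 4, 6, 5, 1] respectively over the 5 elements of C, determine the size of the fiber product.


The pullback A x_C B consists of pairs (a, b) with f(a) = g(b).
For each element c in C, the fiber product has |f^-1(c)| * |g^-1(c)| elements.
Summing over C: 5 * 4 + 5 * 4 + 4 * 6 + 5 * 5 + 1 * 1
= 20 + 20 + 24 + 25 + 1 = 90

90


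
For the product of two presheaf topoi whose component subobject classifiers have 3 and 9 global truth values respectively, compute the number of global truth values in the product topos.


In a product of presheaf topoi E_1 x E_2, the subobject classifier
is Omega = Omega_1 x Omega_2 (componentwise), so
|Omega(top)| = |Omega_1(top_1)| * |Omega_2(top_2)|.
= 3 * 9 = 27.

27


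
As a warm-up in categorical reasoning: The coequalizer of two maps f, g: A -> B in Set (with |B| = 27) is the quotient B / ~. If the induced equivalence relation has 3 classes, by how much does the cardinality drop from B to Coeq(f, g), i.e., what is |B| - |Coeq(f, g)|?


The coequalizer Coeq(f, g) = B / ~ has one element per equivalence class.
|B| = 27, |Coeq(f, g)| = 3.
|B| - |Coeq(f, g)| = 27 - 3 = 24.

24


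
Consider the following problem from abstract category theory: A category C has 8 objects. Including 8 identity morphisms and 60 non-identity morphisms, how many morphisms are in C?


Each object has an identity morphism, giving 8 identities.
Adding the 60 non-identity morphisms:
Total = 8 + 60 = 68

68


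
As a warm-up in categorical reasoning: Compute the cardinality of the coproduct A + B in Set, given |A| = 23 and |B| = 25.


In Set, the coproduct A + B is the disjoint union.
|A + B| = |A| + |B| = 23 + 25 = 48

48


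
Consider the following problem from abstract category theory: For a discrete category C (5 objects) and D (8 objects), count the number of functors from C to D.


A functor from a discrete category C to D is determined by
where each object maps. Each of the 5 objects of C can map
to any of the 8 objects of D independently.
Number of functors = 8^5 = 32768

32768


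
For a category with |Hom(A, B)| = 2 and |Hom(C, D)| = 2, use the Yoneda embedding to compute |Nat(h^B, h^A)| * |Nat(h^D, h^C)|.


By the Yoneda lemma, Nat(h^B, h^A) is isomorphic to Hom(A, B),
so |Nat(h^B, h^A)| = |Hom(A, B)| and |Nat(h^D, h^C)| = |Hom(C, D)|.
|Hom(A, B)| = 2, |Hom(C, D)| = 2.
|Nat(h^B, h^A) x Nat(h^D, h^C)| = 2 * 2 = 4

4


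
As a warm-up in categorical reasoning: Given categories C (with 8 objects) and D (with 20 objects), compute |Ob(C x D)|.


The product category C x D has objects that are pairs (c, d).
Number of pairs = |Ob(C)| * |Ob(D)| = 8 * 20 = 160

160


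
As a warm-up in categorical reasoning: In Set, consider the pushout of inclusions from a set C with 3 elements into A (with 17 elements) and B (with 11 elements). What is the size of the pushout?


The pushout A +_C B identifies the images of C in A and B.
|A +_C B| = |A| + |B| - |C| (for injections).
= 17 + 11 - 3 = 25

25


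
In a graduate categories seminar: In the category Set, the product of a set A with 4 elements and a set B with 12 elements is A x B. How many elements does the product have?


In Set, the product A x B is the Cartesian product.
By the universal property, |A x B| = |A| * |B|.
|A x B| = 4 * 12 = 48

48


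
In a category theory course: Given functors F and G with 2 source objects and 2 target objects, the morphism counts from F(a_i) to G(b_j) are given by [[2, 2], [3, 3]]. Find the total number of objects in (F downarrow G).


Objects of (F downarrow G) are triples (a, b, h: F(a)->G(b)).
The count equals the sum of all entries in the hom-matrix.
sum(row 0) = 4
sum(row 1) = 6
Grand total = 10

10


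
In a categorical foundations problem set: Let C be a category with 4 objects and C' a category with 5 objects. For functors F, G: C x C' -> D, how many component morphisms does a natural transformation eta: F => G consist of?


A natural transformation eta: F => G assigns one component morphism per
object of the domain category.
The domain is the product category C x C', so
|Ob(C x C')| = |Ob(C)| * |Ob(C')| = 4 * 5 = 20.
Therefore eta has 20 component morphisms.

20


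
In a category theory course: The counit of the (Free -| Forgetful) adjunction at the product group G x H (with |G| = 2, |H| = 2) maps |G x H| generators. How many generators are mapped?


The counit epsilon_K: F(U(K)) -> K of the Free-Forgetful adjunction
maps |K| generators of F(U(K)) into K. For K = G x H (the product group),
|G x H| = |G| * |H|.
Total generators mapped = 2 * 2 = 4.

4


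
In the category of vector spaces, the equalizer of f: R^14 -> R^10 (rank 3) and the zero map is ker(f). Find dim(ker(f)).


The equalizer of f and the zero map is ker(f).
By the rank-nullity theorem: dim(ker(f)) = dim(domain) - rank(f).
dim(ker(f)) = 14 - 3 = 11

11


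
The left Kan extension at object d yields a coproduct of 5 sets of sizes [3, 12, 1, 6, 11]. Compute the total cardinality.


Pointwise, the left Kan extension (Lan_F H)(d) is the colimit, indexed
by the comma category (F downarrow d), of H composed with the
projection (F downarrow d) -> C. Here that colimit is given
as a coproduct (disjoint union) of sets, so its cardinality is the
sum of the sizes of the summands.
Coproduct of sets with sizes: 3 + 12 + 1 + 6 + 11
= 33

33


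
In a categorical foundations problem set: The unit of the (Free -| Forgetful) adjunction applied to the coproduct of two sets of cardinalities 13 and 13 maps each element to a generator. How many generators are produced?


The unit eta_X: X -> U(F(X)) of the Free-Forgetful adjunction
maps each element of X to a generator of F(X). For X = S + T (disjoint
union in Set), |S + T| = |S| + |T|.
Total mappings = 13 + 13 = 26.

26


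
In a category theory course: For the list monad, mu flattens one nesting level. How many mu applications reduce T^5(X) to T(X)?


Each application of mu: T^2 -> T removes one layer of nesting.
Starting at depth 5 (i.e., T^5(X)), we need to reach T(X).
Number of mu applications = 5 - 1 = 4

4


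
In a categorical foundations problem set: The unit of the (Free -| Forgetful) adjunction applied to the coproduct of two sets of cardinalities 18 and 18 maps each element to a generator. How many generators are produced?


The unit eta_X: X -> U(F(X)) of the Free-Forgetful adjunction
maps each element of X to a generator of F(X). For X = S + T (disjoint
union in Set), |S + T| = |S| + |T|.
Total mappings = 18 + 18 = 36.

36


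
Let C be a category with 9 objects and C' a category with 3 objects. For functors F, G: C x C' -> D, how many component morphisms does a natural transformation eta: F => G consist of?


A natural transformation eta: F => G assigns one component morphism per
object of the domain category.
The domain is the product category C x C', so
|Ob(C x C')| = |Ob(C)| * |Ob(C')| = 9 * 3 = 27.
Therefore eta has 27 component morphisms.

27


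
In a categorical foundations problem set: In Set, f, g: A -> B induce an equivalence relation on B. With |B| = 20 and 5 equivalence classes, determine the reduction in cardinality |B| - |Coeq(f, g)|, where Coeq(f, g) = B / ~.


The coequalizer Coeq(f, g) = B / ~ has one element per equivalence class.
|B| = 20, |Coeq(f, g)| = 5.
|B| - |Coeq(f, g)| = 20 - 5 = 15.

15


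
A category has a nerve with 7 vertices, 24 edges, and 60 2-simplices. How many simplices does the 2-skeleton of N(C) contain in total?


The 2-skeleton of the nerve N(C) consists of simplices in dimensions 0, 1, 2:
  |N(C)_0| = 7 (objects)
  |N(C)_1| = 24 (morphisms)
  |N(C)_2| = 60 (composable pairs)
Total = 7 + 24 + 60 = 91

91


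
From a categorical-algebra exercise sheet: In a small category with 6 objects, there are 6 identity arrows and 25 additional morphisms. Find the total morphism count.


Each object has an identity morphism, giving 6 identities.
Adding the 25 non-identity morphisms:
Total = 6 + 25 = 31

31


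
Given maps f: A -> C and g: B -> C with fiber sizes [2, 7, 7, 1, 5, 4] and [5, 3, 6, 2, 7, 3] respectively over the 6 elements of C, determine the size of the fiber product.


The pullback A x_C B consists of pairs (a, b) with f(a) = g(b).
For each element c in C, the fiber product has |f^-1(c)| * |g^-1(c)| elements.
Summing over C: 2 * 5 + 7 * 3 + 7 * 6 + 1 * 2 + 5 * 7 + 4 * 3
= 10 + 21 + 42 + 2 + 35 + 12 = 122

122


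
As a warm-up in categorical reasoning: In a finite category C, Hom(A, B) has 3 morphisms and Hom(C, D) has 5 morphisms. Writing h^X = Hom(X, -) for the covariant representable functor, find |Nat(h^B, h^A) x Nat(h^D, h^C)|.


By the Yoneda lemma, Nat(h^B, h^A) is isomorphic to Hom(A, B),
so |Nat(h^B, h^A)| = |Hom(A, B)| and |Nat(h^D, h^C)| = |Hom(C, D)|.
|Hom(A, B)| = 3, |Hom(C, D)| = 5.
|Nat(h^B, h^A) x Nat(h^D, h^C)| = 3 * 5 = 15

15


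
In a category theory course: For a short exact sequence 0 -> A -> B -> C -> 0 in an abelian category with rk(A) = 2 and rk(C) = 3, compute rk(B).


For a short exact sequence 0 -> A -> B -> C -> 0,
rank is additive: rank(B) = rank(A) + rank(C).
rank(B) = 2 + 3 = 5

5


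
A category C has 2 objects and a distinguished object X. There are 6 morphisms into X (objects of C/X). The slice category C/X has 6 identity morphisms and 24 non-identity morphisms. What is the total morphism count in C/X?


In the slice category C/X, objects are morphisms to X.
Identity morphisms: 6 (one per object of C/X).
Non-identity morphisms: 24.
Total = 6 + 24 = 30

30


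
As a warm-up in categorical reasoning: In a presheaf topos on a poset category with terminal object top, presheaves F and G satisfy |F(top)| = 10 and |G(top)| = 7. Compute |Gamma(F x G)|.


Global sections of a presheaf on a poset with terminal top satisfy
Gamma(H) ~ H(top). Presheaves admit pointwise products, so
(F x G)(top) = F(top) x G(top) (Cartesian product).
|Gamma(F x G)| = |F(top)| * |G(top)| = 10 * 7 = 70.

70


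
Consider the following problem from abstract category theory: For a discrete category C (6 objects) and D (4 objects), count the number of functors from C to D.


A functor from a discrete category C to D is determined by
where each object maps. Each of the 6 objects of C can map
to any of the 4 objects of D independently.
Number of functors = 4^6 = 4096

4096


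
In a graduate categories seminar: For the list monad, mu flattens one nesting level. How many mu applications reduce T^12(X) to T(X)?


Each application of mu: T^2 -> T removes one layer of nesting.
Starting at depth 12 (i.e., T^12(X)), we need to reach T(X).
Number of mu applications = 12 - 1 = 11

11


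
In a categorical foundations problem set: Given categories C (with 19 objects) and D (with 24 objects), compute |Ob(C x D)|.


The product category C x D has objects that are pairs (c, d).
Number of pairs = |Ob(C)| * |Ob(D)| = 19 * 24 = 456

456
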